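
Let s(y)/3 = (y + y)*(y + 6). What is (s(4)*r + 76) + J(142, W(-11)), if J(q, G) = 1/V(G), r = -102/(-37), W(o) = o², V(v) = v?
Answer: 3302369/4477 ≈ 737.63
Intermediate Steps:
s(y) = 6*y*(6 + y) (s(y) = 3*((y + y)*(y + 6)) = 3*((2*y)*(6 + y)) = 3*(2*y*(6 + y)) = 6*y*(6 + y))
r = 102/37 (r = -102*(-1/37) = 102/37 ≈ 2.7568)
J(q, G) = 1/G
(s(4)*r + 76) + J(142, W(-11)) = ((6*4*(6 + 4))*(102/37) + 76) + 1/((-11)²) = ((6*4*10)*(102/37) + 76) + 1/121 = (240*(102/37) + 76) + 1/121 = (24480/37 + 76) + 1/121 = 27292/37 + 1/121 = 3302369/4477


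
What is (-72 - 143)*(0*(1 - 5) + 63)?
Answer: -13545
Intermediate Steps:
(-72 - 143)*(0*(1 - 5) + 63) = -215*(0*(-4) + 63) = -215*(0 + 63) = -215*63 = -13545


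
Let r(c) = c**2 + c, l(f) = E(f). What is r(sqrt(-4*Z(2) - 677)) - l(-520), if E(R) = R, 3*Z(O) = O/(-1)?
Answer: -463/3 + 17*I*sqrt(21)/3 ≈ -154.33 + 25.968*I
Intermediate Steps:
Z(O) = -O/3 (Z(O) = (O/(-1))/3 = (O*(-1))/3 = (-O)/3 = -O/3)
l(f) = f
r(c) = c + c**2
r(sqrt(-4*Z(2) - 677)) - l(-520) = sqrt(-(-4)*2/3 - 677)*(1 + sqrt(-(-4)*2/3 - 677)) - 1*(-520) = sqrt(-4*(-2/3) - 677)*(1 + sqrt(-4*(-2/3) - 677)) + 520 = sqrt(8/3 - 677)*(1 + sqrt(8/3 - 677)) + 520 = sqrt(-2023/3)*(1 + sqrt(-2023/3)) + 520 = (17*I*sqrt(21)/3)*(1 + 17*I*sqrt(21)/3) + 520 = 17*I*sqrt(21)*(1 + 17*I*sqrt(21)/3)/3 + 520 = 520 + 17*I*sqrt(21)*(1 + 17*I*sqrt(21)/3)/3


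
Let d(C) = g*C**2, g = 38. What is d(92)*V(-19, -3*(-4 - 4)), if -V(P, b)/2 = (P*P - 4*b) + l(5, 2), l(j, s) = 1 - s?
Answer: -169821696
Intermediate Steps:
V(P, b) = 2 - 2*P**2 + 8*b (V(P, b) = -2*((P*P - 4*b) + (1 - 1*2)) = -2*((P**2 - 4*b) + (1 - 2)) = -2*((P**2 - 4*b) - 1) = -2*(-1 + P**2 - 4*b) = 2 - 2*P**2 + 8*b)
d(C) = 38*C**2
d(92)*V(-19, -3*(-4 - 4)) = (38*92**2)*(2 - 2*(-19)**2 + 8*(-3*(-4 - 4))) = (38*8464)*(2 - 2*361 + 8*(-3*(-8))) = 321632*(2 - 722 + 8*24) = 321632*(2 - 722 + 192) = 321632*(-528) = -169821696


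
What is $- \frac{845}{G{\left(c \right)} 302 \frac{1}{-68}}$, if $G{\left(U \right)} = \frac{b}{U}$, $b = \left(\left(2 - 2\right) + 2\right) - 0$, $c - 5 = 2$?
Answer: $\frac{100555}{151} \approx 665.93$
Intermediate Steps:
$c = 7$ ($c = 5 + 2 = 7$)
$b = 2$ ($b = \left(0 + 2\right) + 0 = 2 + 0 = 2$)
$G{\left(U \right)} = \frac{2}{U}$
$- \frac{845}{G{\left(c \right)} 302 \frac{1}{-68}} = - \frac{845}{\frac{2}{7} \cdot 302 \frac{1}{-68}} = - \frac{845}{2 \cdot \frac{1}{7} \cdot 302 \left(- \frac{1}{68}\right)} = - \frac{845}{\frac{2}{7} \cdot 302 \left(- \frac{1}{68}\right)} = - \frac{845}{\frac{604}{7} \left(- \frac{1}{68}\right)} = - \frac{845}{- \frac{151}{119}} = \left(-845\right) \left(- \frac{119}{151}\right) = \frac{100555}{151}$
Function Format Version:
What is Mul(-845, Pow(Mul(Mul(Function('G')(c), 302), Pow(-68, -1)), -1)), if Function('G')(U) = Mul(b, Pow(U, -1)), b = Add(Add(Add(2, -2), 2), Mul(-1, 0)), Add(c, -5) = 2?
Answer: Rational(100555, 151) ≈ 665.93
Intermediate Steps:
c = 7 (c = Add(5, 2) = 7)
b = 2 (b = Add(Add(0, 2), 0) = Add(2, 0) = 2)
Function('G')(U) = Mul(2, Pow(U, -1))
Mul(-845, Pow(Mul(Mul(Function('G')(c), 302), Pow(-68, -1)), -1)) = Mul(-845, Pow(Mul(Mul(Mul(2, Pow(7, -1)), 302), Pow(-68, -1)), -1)) = Mul(-845, Pow(Mul(Mul(Mul(2, Rational(1, 7)), 302), Rational(-1, 68)), -1)) = Mul(-845, Pow(Mul(Mul(Rational(2, 7), 302), Rational(-1, 68)), -1)) = Mul(-845, Pow(Mul(Rational(604, 7), Rational(-1, 68)), -1)) = Mul(-845, Pow(Rational(-151, 119), -1)) = Mul(-845, Rational(-119, 151)) = Rational(100555, 151)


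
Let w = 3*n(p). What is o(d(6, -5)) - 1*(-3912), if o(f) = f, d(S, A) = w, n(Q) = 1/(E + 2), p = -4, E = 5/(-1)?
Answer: 3911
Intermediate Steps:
E = -5 (E = 5*(-1) = -5)
n(Q) = -1/3 (n(Q) = 1/(-5 + 2) = 1/(-3) = -1/3)
w = -1 (w = 3*(-1/3) = -1)
d(S, A) = -1
o(d(6, -5)) - 1*(-3912) = -1 - 1*(-3912) = -1 + 3912 = 3911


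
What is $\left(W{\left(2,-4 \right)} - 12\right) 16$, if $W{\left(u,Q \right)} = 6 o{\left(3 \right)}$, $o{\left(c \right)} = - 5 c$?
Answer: $-1632$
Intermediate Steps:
$W{\left(u,Q \right)} = -90$ ($W{\left(u,Q \right)} = 6 \left(\left(-5\right) 3\right) = 6 \left(-15\right) = -90$)
$\left(W{\left(2,-4 \right)} - 12\right) 16 = \left(-90 - 12\right) 16 = \left(-102\right) 16 = -1632$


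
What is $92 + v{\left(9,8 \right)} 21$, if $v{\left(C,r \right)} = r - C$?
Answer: $71$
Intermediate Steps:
$92 + v{\left(9,8 \right)} 21 = 92 + \left(8 - 9\right) 21 = 92 - 21 = 71$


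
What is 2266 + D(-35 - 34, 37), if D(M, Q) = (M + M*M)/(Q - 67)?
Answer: 10548/5 ≈ 2109.6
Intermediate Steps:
D(M, Q) = (M + M²)/(-67 + Q)
2266 + D(-35 - 34, 37) = 2266 + (-35 - 34)*(1 + (-35 - 34))/(-67 + 37) = 2266 - 69*(1 - 69)/(-30) = 2266 - 69*(-1/30)*(-68) = 2266 - 782/5 = 10548/5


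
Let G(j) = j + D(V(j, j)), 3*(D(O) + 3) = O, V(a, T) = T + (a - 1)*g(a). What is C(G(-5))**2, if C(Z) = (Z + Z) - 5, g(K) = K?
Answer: 169/9 ≈ 18.778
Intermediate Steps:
V(a, T) = T + a*(-1 + a) (V(a, T) = T + (a - 1)*a = T + (-1 + a)*a = T + a*(-1 + a))
D(O) = -3 + O/3
G(j) = -3 + j + j**2/3 (G(j) = j + (-3 + (j + j**2 - j)/3) = j + (-3 + j**2/3) = -3 + j + j**2/3)
C(Z) = -5 + 2*Z (C(Z) = 2*Z - 5 = -5 + 2*Z)
C(G(-5))**2 = (-5 + 2*(-3 - 5 + (1/3)*(-5)**2))**2 = (-5 + 2*(-3 - 5 + (1/3)*25))**2 = (-5 + 2*(-3 - 5 + 25/3))**2 = (-5 + 2*(1/3))**2 = (-5 + 2/3)**2 = (-13/3)**2 = 169/9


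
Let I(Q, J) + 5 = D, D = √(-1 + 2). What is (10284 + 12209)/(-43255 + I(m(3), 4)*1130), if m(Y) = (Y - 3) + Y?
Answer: -22493/47775 ≈ -0.47081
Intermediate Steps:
D = 1 (D = √1 = 1)
m(Y) = -3 + 2*Y (m(Y) = (-3 + Y) + Y = -3 + 2*Y)
I(Q, J) = -4 (I(Q, J) = -5 + 1 = -4)
(10284 + 12209)/(-43255 + I(m(3), 4)*1130) = (10284 + 12209)/(-43255 - 4*1130) = 22493/(-43255 - 4520) = 22493/(-47775) = 22493*(-1/47775) = -22493/47775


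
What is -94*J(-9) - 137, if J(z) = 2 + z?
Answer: 521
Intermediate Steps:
-94*J(-9) - 137 = -94*(2 - 9) - 137 = -94*(-7) - 137 = 658 - 137 = 521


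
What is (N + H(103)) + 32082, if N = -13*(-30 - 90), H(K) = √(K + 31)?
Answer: 33642 + √134 ≈ 33654.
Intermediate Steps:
H(K) = √(31 + K)
N = 1560 (N = -13*(-120) = 1560)
(N + H(103)) + 32082 = (1560 + √(31 + 103)) + 32082 = (1560 + √134) + 32082 = 33642 + √134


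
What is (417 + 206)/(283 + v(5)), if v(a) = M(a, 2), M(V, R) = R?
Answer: 623/285 ≈ 2.1860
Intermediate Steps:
v(a) = 2
(417 + 206)/(283 + v(5)) = (417 + 206)/(283 + 2) = 623/285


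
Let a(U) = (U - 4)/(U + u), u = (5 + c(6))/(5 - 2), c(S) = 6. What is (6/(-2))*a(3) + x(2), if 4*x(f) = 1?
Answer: 7/10 ≈ 0.70000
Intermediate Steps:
x(f) = 1/4 (x(f) = (1/4)*1 = 1/4)
u = 11/3 (u = (5 + 6)/(5 - 2) = 11/3 ≈ 3.6667)
a(U) = (-4 + U)/(11/3 + U) (a(U) = (U - 4)/(U + 11/3) = (-4 + U)/(11/3 + U))
(6/(-2))*a(3) + x(2) = (6/(-2))*(3*(-4 + 3)/(11 + 3*3)) + 1/4 = (6*(-1/2))*(3*(-1)/(11 + 9)) + 1/4 = -9*(-1)/20 + 1/4 = -3*(-3/20) + 1/4 = 9/20 + 1/4 = 7/10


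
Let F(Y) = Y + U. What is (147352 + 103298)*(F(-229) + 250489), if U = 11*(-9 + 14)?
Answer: 62741454750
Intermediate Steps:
U = 55 (U = 11*5 = 55)
F(Y) = 55 + Y (F(Y) = Y + 55 = 55 + Y)
(147352 + 103298)*(F(-229) + 250489) = (147352 + 103298)*((55 - 229) + 250489) = 250650*(-174 + 250489) = 250650*250315 = 62741454750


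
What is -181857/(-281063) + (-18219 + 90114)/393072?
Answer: 30563306363/36825998512 ≈ 0.82994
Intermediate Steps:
-181857/(-281063) + (-18219 + 90114)/393072 = -181857*(-1/281063) + 71895*(1/393072) = 181857/281063 + 23965/131024 = 30563306363/36825998512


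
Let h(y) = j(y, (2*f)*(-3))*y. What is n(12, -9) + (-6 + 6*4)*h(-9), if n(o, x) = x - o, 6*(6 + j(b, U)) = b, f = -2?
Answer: 1194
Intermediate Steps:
j(b, U) = -6 + b/6
h(y) = y*(-6 + y/6) (h(y) = (-6 + y/6)*y = y*(-6 + y/6))
n(12, -9) + (-6 + 6*4)*h(-9) = (-9 - 1*12) + (-6 + 6*4)*((1/6)*(-9)*(-36 - 9)) = (-9 - 12) + (-6 + 24)*((1/6)*(-9)*(-45)) = -21 + 18*(135/2) = -21 + 1215 = 1194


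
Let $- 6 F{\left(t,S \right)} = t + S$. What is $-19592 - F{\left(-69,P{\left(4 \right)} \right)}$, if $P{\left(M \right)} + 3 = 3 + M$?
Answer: $- \frac{117617}{6} \approx -19603.0$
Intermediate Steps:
$P{\left(M \right)} = M$ ($P{\left(M \right)} = -3 + \left(3 + M\right) = M$)
$F{\left(t,S \right)} = - \frac{S}{6} - \frac{t}{6}$ ($F{\left(t,S \right)} = - \frac{t + S}{6} = - \frac{S + t}{6} = - \frac{S}{6} - \frac{t}{6}$)
$-19592 - F{\left(-69,P{\left(4 \right)} \right)} = -19592 - \left(\left(- \frac{1}{6}\right) 4 - - \frac{23}{2}\right) = -19592 - \left(- \frac{2}{3} + \frac{23}{2}\right) = -19592 - \frac{65}{6} = - \frac{117617}{6}$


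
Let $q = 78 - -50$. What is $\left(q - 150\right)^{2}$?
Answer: $484$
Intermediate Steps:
$q = 128$ ($q = 78 + 50 = 128$)
$\left(q - 150\right)^{2} = \left(128 - 150\right)^{2} = \left(-22\right)^{2} = 484$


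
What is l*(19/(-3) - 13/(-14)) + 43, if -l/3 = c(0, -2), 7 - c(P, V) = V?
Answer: 2645/14 ≈ 188.93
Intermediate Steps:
c(P, V) = 7 - V
l = -27 (l = -3*(7 - 1*(-2)) = -3*(7 + 2) = -3*9 = -27)
l*(19/(-3) - 13/(-14)) + 43 = -27*(19/(-3) - 13/(-14)) + 43 = -27*(19*(-⅓) - 13*(-1/14)) + 43 = -27*(-19/3 + 13/14) + 43 = -27*(-227/42) + 43 = 2043/14 + 43 = 2645/14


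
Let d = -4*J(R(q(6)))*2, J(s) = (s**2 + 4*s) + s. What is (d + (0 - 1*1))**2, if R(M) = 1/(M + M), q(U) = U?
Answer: 6241/324 ≈ 19.262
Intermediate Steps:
R(M) = 1/(2*M)
J(s) = s**2 + 5*s
d = -61/18 (d = -4*(1/2)/6*(5 + (1/2)/6)*2 = -4*(1/2)*(1/6)*(5 + (1/2)*(1/6))*2 = -(5 + 1/12)/3*2 = -61/(3*12)*2 = -4*61/144*2 = -61/36*2 = -61/18 ≈ -3.3889)
(d + (0 - 1*1))**2 = (-61/18 + (0 - 1*1))**2 = (-61/18 + (0 - 1))**2 = (-61/18 - 1)**2 = (-79/18)**2 = 6241/324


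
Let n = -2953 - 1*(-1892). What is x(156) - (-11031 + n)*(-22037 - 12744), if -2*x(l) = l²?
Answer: -420584020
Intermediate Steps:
x(l) = -l²/2
n = -1061 (n = -2953 + 1892 = -1061)
x(156) - (-11031 + n)*(-22037 - 12744) = -½*156² - (-11031 - 1061)*(-22037 - 12744) = -½*24336 - (-12092)*(-34781) = -12168 - 1*420571852 = -12168 - 420571852 = -420584020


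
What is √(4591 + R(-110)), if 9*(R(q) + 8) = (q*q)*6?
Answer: √113847/3 ≈ 112.47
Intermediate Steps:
R(q) = -8 + 2*q²/3 (R(q) = -8 + ((q*q)*6)/9 = -8 + (q²*6)/9 = -8 + (6*q²)/9 = -8 + 2*q²/3)
√(4591 + R(-110)) = √(4591 + (-8 + (⅔)*(-110)²)) = √(4591 + (-8 + (⅔)*12100)) = √(4591 + (-8 + 24200/3)) = √(4591 + 24176/3) = √(37949/3) = √113847/3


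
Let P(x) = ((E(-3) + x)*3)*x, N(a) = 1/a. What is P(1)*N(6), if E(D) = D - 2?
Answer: -2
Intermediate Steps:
E(D) = -2 + D
P(x) = x*(-15 + 3*x) (P(x) = (((-2 - 3) + x)*3)*x = ((-5 + x)*3)*x = (-15 + 3*x)*x = x*(-15 + 3*x))
P(1)*N(6) = (3*1*(-5 + 1))/6 = (3*1*(-4))*(1/6) = -12*1/6 = -2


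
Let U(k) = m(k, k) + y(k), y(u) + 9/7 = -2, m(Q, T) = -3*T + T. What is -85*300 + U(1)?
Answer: -178537/7 ≈ -25505.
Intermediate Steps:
m(Q, T) = -2*T
y(u) = -23/7 (y(u) = -9/7 - 2 = -23/7)
U(k) = -23/7 - 2*k (U(k) = -2*k - 23/7 = -23/7 - 2*k)
-85*300 + U(1) = -85*300 + (-23/7 - 2*1) = -25500 + (-23/7 - 2) = -25500 - 37/7 = -178537/7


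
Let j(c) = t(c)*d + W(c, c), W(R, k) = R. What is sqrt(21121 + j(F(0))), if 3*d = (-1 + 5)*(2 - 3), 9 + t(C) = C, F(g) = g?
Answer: sqrt(21133) ≈ 145.37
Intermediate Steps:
t(C) = -9 + C
d = -4/3 (d = ((-1 + 5)*(2 - 3))/3 = (4*(-1))/3 = (1/3)*(-4) = -4/3 ≈ -1.3333)
j(c) = 12 - c/3 (j(c) = (-9 + c)*(-4/3) + c = (12 - 4*c/3) + c = 12 - c/3)
sqrt(21121 + j(F(0))) = sqrt(21121 + (12 - 1/3*0)) = sqrt(21121 + (12 + 0)) = sqrt(21121 + 12) = sqrt(21133)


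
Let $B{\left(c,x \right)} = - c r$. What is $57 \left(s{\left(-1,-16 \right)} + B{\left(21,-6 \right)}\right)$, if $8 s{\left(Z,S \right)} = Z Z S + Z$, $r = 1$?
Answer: $- \frac{10545}{8} \approx -1318.1$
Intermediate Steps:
$B{\left(c,x \right)} = - c$ ($B{\left(c,x \right)} = - c 1 = - c$)
$s{\left(Z,S \right)} = \frac{Z}{8} + \frac{S Z^{2}}{8}$ ($s{\left(Z,S \right)} = \frac{Z Z S + Z}{8} = \frac{Z^{2} S + Z}{8} = \frac{S Z^{2} + Z}{8} = \frac{Z + S Z^{2}}{8} = \frac{Z}{8} + \frac{S Z^{2}}{8}$)
$57 \left(s{\left(-1,-16 \right)} + B{\left(21,-6 \right)}\right) = 57 \left(\frac{1}{8} \left(-1\right) \left(1 - -16\right) - 21\right) = 57 \left(\frac{1}{8} \left(-1\right) \left(1 + 16\right) - 21\right) = 57 \left(\frac{1}{8} \left(-1\right) 17 - 21\right) = 57 \left(- \frac{17}{8} - 21\right) = 57 \left(- \frac{185}{8}\right) = - \frac{10545}{8}$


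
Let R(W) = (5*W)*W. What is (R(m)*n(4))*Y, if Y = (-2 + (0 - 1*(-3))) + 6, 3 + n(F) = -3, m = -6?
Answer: -7560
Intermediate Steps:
n(F) = -6 (n(F) = -3 - 3 = -6)
R(W) = 5*W²
Y = 7 (Y = (-2 + (0 + 3)) + 6 = (-2 + 3) + 6 = 1 + 6 = 7)
(R(m)*n(4))*Y = ((5*(-6)²)*(-6))*7 = ((5*36)*(-6))*7 = (180*(-6))*7 = -1080*7 = -7560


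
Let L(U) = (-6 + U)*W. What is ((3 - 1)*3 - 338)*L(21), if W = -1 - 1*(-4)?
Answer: -14940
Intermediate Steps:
W = 3 (W = -1 + 4 = 3)
L(U) = -18 + 3*U (L(U) = (-6 + U)*3 = -18 + 3*U)
((3 - 1)*3 - 338)*L(21) = ((3 - 1)*3 - 338)*(-18 + 3*21) = (2*3 - 338)*(-18 + 63) = (6 - 338)*45 = -332*45 = -14940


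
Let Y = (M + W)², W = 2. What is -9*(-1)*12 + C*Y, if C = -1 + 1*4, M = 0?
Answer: 120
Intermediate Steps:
Y = 4 (Y = (0 + 2)² = 2² = 4)
C = 3 (C = -1 + 4 = 3)
-9*(-1)*12 + C*Y = -9*(-1)*12 + 3*4 = 9*12 + 12 = 108 + 12 = 120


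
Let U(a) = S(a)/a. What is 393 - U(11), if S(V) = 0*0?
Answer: 393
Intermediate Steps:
S(V) = 0
U(a) = 0 (U(a) = 0/a = 0)
393 - U(11) = 393 - 1*0 = 393 + 0 = 393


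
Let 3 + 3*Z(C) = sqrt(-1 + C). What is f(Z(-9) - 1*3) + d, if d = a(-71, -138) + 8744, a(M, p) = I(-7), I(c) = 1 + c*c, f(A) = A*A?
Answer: 79280/9 - 8*I*sqrt(10)/3 ≈ 8808.9 - 8.4327*I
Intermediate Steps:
Z(C) = -1 + sqrt(-1 + C)/3
f(A) = A**2
I(c) = 1 + c**2
a(M, p) = 50 (a(M, p) = 1 + (-7)**2 = 1 + 49 = 50)
d = 8794 (d = 50 + 8744 = 8794)
f(Z(-9) - 1*3) + d = ((-1 + sqrt(-1 - 9)/3) - 1*3)**2 + 8794 = ((-1 + sqrt(-10)/3) - 3)**2 + 8794 = ((-1 + (I*sqrt(10))/3) - 3)**2 + 8794 = ((-1 + I*sqrt(10)/3) - 3)**2 + 8794 = (-4 + I*sqrt(10)/3)**2 + 8794 = 8794 + (-4 + I*sqrt(10)/3)**2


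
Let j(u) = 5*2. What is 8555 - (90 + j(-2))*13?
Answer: 7255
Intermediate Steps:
j(u) = 10
8555 - (90 + j(-2))*13 = 8555 - (90 + 10)*13 = 8555 - 100*13 = 8555 - 1*1300 = 8555 - 1300 = 7255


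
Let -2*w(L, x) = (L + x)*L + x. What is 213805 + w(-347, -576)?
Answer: 107905/2 ≈ 53953.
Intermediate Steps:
w(L, x) = -x/2 - L*(L + x)/2 (w(L, x) = -((L + x)*L + x)/2 = -(L*(L + x) + x)/2 = -(x + L*(L + x))/2 = -x/2 - L*(L + x)/2)
213805 + w(-347, -576) = 213805 + (-½*(-576) - ½*(-347)² - ½*(-347)*(-576)) = 213805 + (288 - ½*120409 - 99936) = 213805 + (288 - 120409/2 - 99936) = 213805 - 319705/2 = 107905/2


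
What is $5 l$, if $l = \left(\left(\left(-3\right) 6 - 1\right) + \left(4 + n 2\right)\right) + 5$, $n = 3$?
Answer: $-20$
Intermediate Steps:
$l = -4$ ($l = \left(\left(\left(-3\right) 6 - 1\right) + \left(4 + 3 \cdot 2\right)\right) + 5 = \left(\left(-18 - 1\right) + \left(4 + 6\right)\right) + 5 = \left(-19 + 10\right) + 5 = -9 + 5 = -4$)
$5 l = 5 \left(-4\right) = -20$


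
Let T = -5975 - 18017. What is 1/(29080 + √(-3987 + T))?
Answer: 29080/845674379 - 7*I*√571/845674379 ≈ 3.4387e-5 - 1.9779e-7*I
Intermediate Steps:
T = -23992
1/(29080 + √(-3987 + T)) = 1/(29080 + √(-3987 - 23992)) = 1/(29080 + √(-27979)) = 1/(29080 + 7*I*√571)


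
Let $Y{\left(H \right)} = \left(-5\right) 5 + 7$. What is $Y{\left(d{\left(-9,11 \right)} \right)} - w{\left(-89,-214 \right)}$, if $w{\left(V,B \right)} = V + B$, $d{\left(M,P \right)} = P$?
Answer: $285$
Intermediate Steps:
$Y{\left(H \right)} = -18$ ($Y{\left(H \right)} = -25 + 7 = -18$)
$w{\left(V,B \right)} = B + V$
$Y{\left(d{\left(-9,11 \right)} \right)} - w{\left(-89,-214 \right)} = -18 - \left(-214 - 89\right) = -18 - -303 = -18 + 303 = 285$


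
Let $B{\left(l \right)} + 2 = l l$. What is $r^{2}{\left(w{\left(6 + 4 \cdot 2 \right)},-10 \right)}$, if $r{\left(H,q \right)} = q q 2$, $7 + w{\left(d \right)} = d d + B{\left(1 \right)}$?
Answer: $40000$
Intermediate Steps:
$B{\left(l \right)} = -2 + l^{2}$ ($B{\left(l \right)} = -2 + l l = -2 + l^{2}$)
$w{\left(d \right)} = -8 + d^{2}$ ($w{\left(d \right)} = -7 - \left(2 - 1 - d d\right) = -7 + \left(d^{2} + \left(-2 + 1\right)\right) = -7 + \left(d^{2} - 1\right) = -7 + \left(-1 + d^{2}\right) = -8 + d^{2}$)
$r{\left(H,q \right)} = 2 q^{2}$ ($r{\left(H,q \right)} = q^{2} \cdot 2 = 2 q^{2}$)
$r^{2}{\left(w{\left(6 + 4 \cdot 2 \right)},-10 \right)} = \left(2 \left(-10\right)^{2}\right)^{2} = \left(2 \cdot 100\right)^{2} = 200^{2} = 40000$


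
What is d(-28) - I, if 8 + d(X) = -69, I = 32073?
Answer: -32150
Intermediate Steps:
d(X) = -77 (d(X) = -8 - 69 = -77)
d(-28) - I = -77 - 1*32073 = -77 - 32073 = -32150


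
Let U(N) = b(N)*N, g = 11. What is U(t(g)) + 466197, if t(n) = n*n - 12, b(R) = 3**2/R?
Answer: 466206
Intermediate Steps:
b(R) = 9/R
t(n) = -12 + n**2 (t(n) = n**2 - 12 = -12 + n**2)
U(N) = 9 (U(N) = (9/N)*N = 9)
U(t(g)) + 466197 = 9 + 466197 = 466206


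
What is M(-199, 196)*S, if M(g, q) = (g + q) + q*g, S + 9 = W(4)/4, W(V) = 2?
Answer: 663119/2 ≈ 3.3156e+5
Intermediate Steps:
S = -17/2 (S = -9 + 2/4 = -9 + 2*(¼) = -9 + ½ = -17/2 ≈ -8.5000)
M(g, q) = g + q + g*q (M(g, q) = (g + q) + g*q = g + q + g*q)
M(-199, 196)*S = (-199 + 196 - 199*196)*(-17/2) = (-199 + 196 - 39004)*(-17/2) = -39007*(-17/2) = 663119/2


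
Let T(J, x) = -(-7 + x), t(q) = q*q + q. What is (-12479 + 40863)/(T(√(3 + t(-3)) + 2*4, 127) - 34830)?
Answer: -14192/17475 ≈ -0.81213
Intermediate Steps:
t(q) = q + q² (t(q) = q² + q = q + q²)
T(J, x) = 7 - x
(-12479 + 40863)/(T(√(3 + t(-3)) + 2*4, 127) - 34830) = (-12479 + 40863)/((7 - 1*127) - 34830) = 28384/((7 - 127) - 34830) = 28384/(-120 - 34830) = 28384/(-34950) = 28384*(-1/34950) = -14192/17475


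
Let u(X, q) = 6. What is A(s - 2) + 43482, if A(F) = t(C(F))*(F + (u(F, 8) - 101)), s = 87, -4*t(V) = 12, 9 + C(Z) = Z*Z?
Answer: 43512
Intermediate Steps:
C(Z) = -9 + Z² (C(Z) = -9 + Z*Z = -9 + Z²)
t(V) = -3 (t(V) = -¼*12 = -3)
A(F) = 285 - 3*F (A(F) = -3*(F + (6 - 101)) = -3*(F - 95) = -3*(-95 + F) = 285 - 3*F)
A(s - 2) + 43482 = (285 - 3*(87 - 2)) + 43482 = (285 - 3*85) + 43482 = (285 - 255) + 43482 = 30 + 43482 = 43512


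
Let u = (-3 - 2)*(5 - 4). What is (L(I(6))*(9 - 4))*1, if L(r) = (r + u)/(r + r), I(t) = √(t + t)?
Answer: 5/2 - 25*√3/12 ≈ -1.1084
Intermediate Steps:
I(t) = √2*√t (I(t) = √(2*t) = √2*√t)
u = -5 (u = -5*1 = -5)
L(r) = (-5 + r)/(2*r) (L(r) = (r - 5)/(r + r) = (-5 + r)/((2*r)) = (-5 + r)*(1/(2*r)) = (-5 + r)/(2*r))
(L(I(6))*(9 - 4))*1 = (((-5 + √2*√6)/(2*((√2*√6))))*(9 - 4))*1 = (((-5 + 2*√3)/(2*((2*√3))))*5)*1 = (((√3/6)*(-5 + 2*√3)/2)*5)*1 = ((√3*(-5 + 2*√3)/12)*5)*1 = (5*√3*(-5 + 2*√3)/12)*1 = 5*√3*(-5 + 2*√3)/12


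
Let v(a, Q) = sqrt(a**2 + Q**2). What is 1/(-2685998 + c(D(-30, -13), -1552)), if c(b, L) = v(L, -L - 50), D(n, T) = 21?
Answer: -1342999/3607290295648 - sqrt(1166177)/3607290295648 ≈ -3.7260e-7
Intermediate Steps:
v(a, Q) = sqrt(Q**2 + a**2)
c(b, L) = sqrt(L**2 + (-50 - L)**2) (c(b, L) = sqrt((-L - 50)**2 + L**2) = sqrt((-50 - L)**2 + L**2) = sqrt(L**2 + (-50 - L)**2))
1/(-2685998 + c(D(-30, -13), -1552)) = 1/(-2685998 + sqrt((-1552)**2 + (50 - 1552)**2)) = 1/(-2685998 + sqrt(2408704 + (-1502)**2)) = 1/(-2685998 + sqrt(2408704 + 2256004)) = 1/(-2685998 + sqrt(4664708)) = 1/(-2685998 + 2*sqrt(1166177))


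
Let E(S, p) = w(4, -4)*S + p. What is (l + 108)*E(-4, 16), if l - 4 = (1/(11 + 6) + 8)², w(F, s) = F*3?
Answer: -1636384/289 ≈ -5662.2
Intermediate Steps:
w(F, s) = 3*F
l = 19925/289 (l = 4 + (1/(11 + 6) + 8)² = 4 + (1/17 + 8)² = 4 + (137/17)² = 4 + 18769/289 = 19925/289 ≈ 68.945)
E(S, p) = p + 12*S (E(S, p) = (3*4)*S + p = 12*S + p = p + 12*S)
(l + 108)*E(-4, 16) = (19925/289 + 108)*(16 + 12*(-4)) = 51137*(16 - 48)/289 = (51137/289)*(-32) = -1636384/289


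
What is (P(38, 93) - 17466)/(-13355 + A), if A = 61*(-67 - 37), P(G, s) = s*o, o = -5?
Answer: 17931/19699 ≈ 0.91025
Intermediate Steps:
P(G, s) = -5*s (P(G, s) = s*(-5) = -5*s)
A = -6344 (A = 61*(-104) = -6344)
(P(38, 93) - 17466)/(-13355 + A) = (-5*93 - 17466)/(-13355 - 6344) = (-465 - 17466)/(-19699) = -17931*(-1/19699) = 17931/19699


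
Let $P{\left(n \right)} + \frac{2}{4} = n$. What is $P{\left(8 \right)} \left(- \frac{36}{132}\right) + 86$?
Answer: $\frac{1847}{22} \approx 83.955$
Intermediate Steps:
$P{\left(n \right)} = - \frac{1}{2} + n$
$P{\left(8 \right)} \left(- \frac{36}{132}\right) + 86 = \left(- \frac{1}{2} + 8\right) \left(- \frac{36}{132}\right) + 86 = \frac{15 \left(\left(-36\right) \frac{1}{132}\right)}{2} + 86 = \frac{15}{2} \left(- \frac{3}{11}\right) + 86 = - \frac{45}{22} + 86 = \frac{1847}{22}$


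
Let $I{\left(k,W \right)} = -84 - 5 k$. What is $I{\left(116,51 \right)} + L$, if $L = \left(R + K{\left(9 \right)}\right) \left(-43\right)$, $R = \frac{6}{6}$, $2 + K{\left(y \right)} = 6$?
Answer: $-879$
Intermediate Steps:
$K{\left(y \right)} = 4$ ($K{\left(y \right)} = -2 + 6 = 4$)
$R = 1$ ($R = 6 \cdot \frac{1}{6} = 1$)
$L = -215$ ($L = \left(1 + 4\right) \left(-43\right) = 5 \left(-43\right) = -215$)
$I{\left(k,W \right)} = -84 - 5 k$
$I{\left(116,51 \right)} + L = \left(-84 - 580\right) - 215 = -664 - 215 = -879$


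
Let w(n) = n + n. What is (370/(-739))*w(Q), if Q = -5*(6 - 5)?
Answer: 3700/739 ≈ 5.0068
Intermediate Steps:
Q = -5 (Q = -5*1 = -5)
w(n) = 2*n
(370/(-739))*w(Q) = (370/(-739))*(2*(-5)) = (370*(-1/739))*(-10) = -370/739*(-10) = 3700/739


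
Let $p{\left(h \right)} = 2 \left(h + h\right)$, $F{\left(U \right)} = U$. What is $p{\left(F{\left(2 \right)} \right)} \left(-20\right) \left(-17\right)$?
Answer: $2720$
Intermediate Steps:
$p{\left(h \right)} = 4 h$ ($p{\left(h \right)} = 2 \cdot 2 h = 4 h$)
$p{\left(F{\left(2 \right)} \right)} \left(-20\right) \left(-17\right) = 4 \cdot 2 \left(-20\right) \left(-17\right) = 8 \left(-20\right) \left(-17\right) = \left(-160\right) \left(-17\right) = 2720$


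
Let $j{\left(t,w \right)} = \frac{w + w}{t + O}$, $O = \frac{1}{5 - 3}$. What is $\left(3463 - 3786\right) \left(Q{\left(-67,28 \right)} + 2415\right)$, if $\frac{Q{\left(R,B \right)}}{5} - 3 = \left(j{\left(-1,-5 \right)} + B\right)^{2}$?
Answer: $-4505850$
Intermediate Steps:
$O = \frac{1}{2} \approx 0.5$
$j{\left(t,w \right)} = \frac{2 w}{\frac{1}{2} + t}$ ($j{\left(t,w \right)} = \frac{w + w}{t + \frac{1}{2}} = \frac{2 w}{\frac{1}{2} + t}$)
$Q{\left(R,B \right)} = 15 + 5 \left(20 + B\right)^{2}$ ($Q{\left(R,B \right)} = 15 + 5 \left(4 \left(-5\right) \frac{1}{1 + 2 \left(-1\right)} + B\right)^{2} = 15 + 5 \left(4 \left(-5\right) \frac{1}{1 - 2} + B\right)^{2} = 15 + 5 \left(4 \left(-5\right) \frac{1}{-1} + B\right)^{2} = 15 + 5 \left(4 \left(-5\right) \left(-1\right) + B\right)^{2} = 15 + 5 \left(20 + B\right)^{2}$)
$\left(3463 - 3786\right) \left(Q{\left(-67,28 \right)} + 2415\right) = \left(3463 - 3786\right) \left(\left(15 + 5 \left(20 + 28\right)^{2}\right) + 2415\right) = - 323 \left(\left(15 + 5 \cdot 48^{2}\right) + 2415\right) = - 323 \left(\left(15 + 5 \cdot 2304\right) + 2415\right) = - 323 \left(\left(15 + 11520\right) + 2415\right) = - 323 \left(11535 + 2415\right) = \left(-323\right) 13950 = -4505850$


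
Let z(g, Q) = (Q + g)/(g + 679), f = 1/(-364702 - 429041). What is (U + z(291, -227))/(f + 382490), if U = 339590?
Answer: 130730410304226/147245398633465 ≈ 0.88784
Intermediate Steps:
f = -1/793743 (f = 1/(-793743) = -1/793743 ≈ -1.2599e-6)
z(g, Q) = (Q + g)/(679 + g)
(U + z(291, -227))/(f + 382490) = (339590 + (-227 + 291)/(679 + 291))/(-1/793743 + 382490) = (339590 + 64/970)/(303598760069/793743) = (339590 + (1/970)*64)*(793743/303598760069) = (339590 + 32/485)*(793743/303598760069) = (164701182/485)*(793743/303598760069) = 130730410304226/147245398633465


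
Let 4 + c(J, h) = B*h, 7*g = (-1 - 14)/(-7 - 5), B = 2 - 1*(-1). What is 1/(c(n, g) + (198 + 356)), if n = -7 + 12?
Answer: 28/15415 ≈ 0.0018164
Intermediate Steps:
n = 5
B = 3 (B = 2 + 1 = 3)
g = 5/28 (g = ((-1 - 14)/(-7 - 5))/7 = (-15/(-12))/7 = (-15*(-1/12))/7 = (⅐)*(5/4) = 5/28 ≈ 0.17857)
c(J, h) = -4 + 3*h
1/(c(n, g) + (198 + 356)) = 1/((-4 + 3*(5/28)) + (198 + 356)) = 1/((-4 + 15/28) + 554) = 1/(-97/28 + 554) = 1/(15415/28) = 28/15415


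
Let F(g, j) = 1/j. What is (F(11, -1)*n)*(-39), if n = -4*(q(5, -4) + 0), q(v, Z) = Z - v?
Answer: 1404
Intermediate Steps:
n = 36 (n = -4*((-4 - 1*5) + 0) = -4*((-4 - 5) + 0) = -4*(-9 + 0) = -4*(-9) = 36)
(F(11, -1)*n)*(-39) = (36/(-1))*(-39) = -1*36*(-39) = -36*(-39) = 1404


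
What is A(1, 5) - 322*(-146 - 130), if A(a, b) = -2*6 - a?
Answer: 88859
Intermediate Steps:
A(a, b) = -12 - a
A(1, 5) - 322*(-146 - 130) = (-12 - 1*1) - 322*(-146 - 130) = (-12 - 1) - 322*(-276) = -13 + 88872 = 88859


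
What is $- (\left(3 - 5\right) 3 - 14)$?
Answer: $20$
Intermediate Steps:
$- (\left(3 - 5\right) 3 - 14) = - (\left(-2\right) 3 - 14) = - (-6 - 14) = \left(-1\right) \left(-20\right) = 20$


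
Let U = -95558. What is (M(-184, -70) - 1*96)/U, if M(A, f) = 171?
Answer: -75/95558 ≈ -0.00078486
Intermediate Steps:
(M(-184, -70) - 1*96)/U = (171 - 1*96)/(-95558) = (171 - 96)*(-1/95558) = 75*(-1/95558) = -75/95558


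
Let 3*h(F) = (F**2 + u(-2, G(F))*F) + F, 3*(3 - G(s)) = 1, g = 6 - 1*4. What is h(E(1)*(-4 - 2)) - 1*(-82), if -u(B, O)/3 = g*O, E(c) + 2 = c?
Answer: 64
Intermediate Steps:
g = 2 (g = 6 - 4 = 2)
G(s) = 8/3 (G(s) = 3 - 1/3*1 = 3 - 1/3 = 8/3)
E(c) = -2 + c
u(B, O) = -6*O
h(F) = -5*F + F**2/3 (h(F) = ((F**2 + (-6*8/3)*F) + F)/3 = ((F**2 - 16*F) + F)/3 = (F**2 - 15*F)/3 = -5*F + F**2/3)
h(E(1)*(-4 - 2)) - 1*(-82) = ((-2 + 1)*(-4 - 2))*(-15 + (-2 + 1)*(-4 - 2))/3 - 1*(-82) = (-1*(-6))*(-15 - 1*(-6))/3 + 82 = (1/3)*6*(-15 + 6) + 82 = (1/3)*6*(-9) + 82 = -18 + 82 = 64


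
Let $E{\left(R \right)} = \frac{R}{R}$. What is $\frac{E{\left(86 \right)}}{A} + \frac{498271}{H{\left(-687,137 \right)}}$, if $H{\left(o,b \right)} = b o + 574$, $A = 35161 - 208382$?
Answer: $- \frac{86311094436}{16203958445} \approx -5.3265$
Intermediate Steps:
$A = -173221$ ($A = 35161 - 208382 = -173221$)
$H{\left(o,b \right)} = 574 + b o$
$E{\left(R \right)} = 1$
$\frac{E{\left(86 \right)}}{A} + \frac{498271}{H{\left(-687,137 \right)}} = 1 \frac{1}{-173221} + \frac{498271}{574 + 137 \left(-687\right)} = 1 \left(- \frac{1}{173221}\right) + \frac{498271}{574 - 94119} = - \frac{1}{173221} + \frac{498271}{-93545} = - \frac{1}{173221} + 498271 \left(- \frac{1}{93545}\right) = - \frac{1}{173221} - \frac{498271}{93545} = - \frac{86311094436}{16203958445}$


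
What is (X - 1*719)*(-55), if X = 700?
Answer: 1045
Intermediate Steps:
(X - 1*719)*(-55) = (700 - 1*719)*(-55) = (700 - 719)*(-55) = -19*(-55) = 1045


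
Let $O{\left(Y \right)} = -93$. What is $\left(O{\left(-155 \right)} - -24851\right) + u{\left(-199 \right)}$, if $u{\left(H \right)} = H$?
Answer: $24559$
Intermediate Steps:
$\left(O{\left(-155 \right)} - -24851\right) + u{\left(-199 \right)} = \left(-93 - -24851\right) - 199 = \left(-93 + 24851\right) - 199 = 24758 - 199 = 24559$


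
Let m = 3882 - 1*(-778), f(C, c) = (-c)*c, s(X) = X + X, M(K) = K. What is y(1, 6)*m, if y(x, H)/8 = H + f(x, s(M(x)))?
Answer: 74560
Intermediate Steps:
s(X) = 2*X
f(C, c) = -c**2
y(x, H) = -32*x**2 + 8*H (y(x, H) = 8*(H - (2*x)**2) = 8*(H - 4*x**2) = -32*x**2 + 8*H)
m = 4660 (m = 3882 + 778 = 4660)
y(1, 6)*m = (-32*1**2 + 8*6)*4660 = (-32*1 + 48)*4660 = (-32 + 48)*4660 = 16*4660 = 74560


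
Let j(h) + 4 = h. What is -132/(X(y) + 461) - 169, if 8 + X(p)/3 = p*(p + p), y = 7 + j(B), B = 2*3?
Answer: -156119/923 ≈ -169.14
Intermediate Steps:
B = 6
j(h) = -4 + h
y = 9 (y = 7 + (-4 + 6) = 7 + 2 = 9)
X(p) = -24 + 6*p² (X(p) = -24 + 3*(p*(p + p)) = -24 + 3*(p*(2*p)) = -24 + 3*(2*p²) = -24 + 6*p²)
-132/(X(y) + 461) - 169 = -132/((-24 + 6*9²) + 461) - 169 = -132/((-24 + 6*81) + 461) - 169 = -132/((-24 + 486) + 461) - 169 = -132/(462 + 461) - 169 = -132/923 - 169 = -156119/923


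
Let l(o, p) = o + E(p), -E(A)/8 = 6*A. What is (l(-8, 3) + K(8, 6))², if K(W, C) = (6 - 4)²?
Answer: 21904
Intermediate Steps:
K(W, C) = 4 (K(W, C) = 2² = 4)
E(A) = -48*A
l(o, p) = o - 48*p
(l(-8, 3) + K(8, 6))² = ((-8 - 48*3) + 4)² = ((-8 - 144) + 4)² = (-152 + 4)² = (-148)² = 21904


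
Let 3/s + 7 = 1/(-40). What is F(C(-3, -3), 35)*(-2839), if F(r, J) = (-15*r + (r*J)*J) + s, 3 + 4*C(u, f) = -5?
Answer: 1930917460/281 ≈ 6.8716e+6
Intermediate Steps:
C(u, f) = -2 (C(u, f) = -¾ + (¼)*(-5) = -¾ - 5/4 = -2)
s = -120/281 (s = 3/(-7 + 1/(-40)) = 3/(-7 - 1/40) = 3/(-281/40) = 3*(-40/281) = -120/281 ≈ -0.42705)
F(r, J) = -120/281 - 15*r + r*J² (F(r, J) = (-15*r + (r*J)*J) - 120/281 = (-15*r + (J*r)*J) - 120/281 = (-15*r + r*J²) - 120/281 = -120/281 - 15*r + r*J²)
F(C(-3, -3), 35)*(-2839) = (-120/281 - 15*(-2) - 2*35²)*(-2839) = (-120/281 + 30 - 2*1225)*(-2839) = (-120/281 + 30 - 2450)*(-2839) = -680140/281*(-2839) = 1930917460/281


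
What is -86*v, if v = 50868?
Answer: -4374648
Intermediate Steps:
-86*v = -86*50868 = -4374648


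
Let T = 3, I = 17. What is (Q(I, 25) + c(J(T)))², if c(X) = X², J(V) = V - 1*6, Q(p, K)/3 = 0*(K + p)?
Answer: 81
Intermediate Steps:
Q(p, K) = 0 (Q(p, K) = 3*(0*(K + p)) = 3*0 = 0)
J(V) = -6 + V (J(V) = V - 6 = -6 + V)
(Q(I, 25) + c(J(T)))² = (0 + (-6 + 3)²)² = (0 + (-3)²)² = (0 + 9)² = 9² = 81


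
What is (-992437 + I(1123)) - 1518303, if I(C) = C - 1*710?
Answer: -2510327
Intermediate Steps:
I(C) = -710 + C (I(C) = C - 710 = -710 + C)
(-992437 + I(1123)) - 1518303 = (-992437 + (-710 + 1123)) - 1518303 = (-992437 + 413) - 1518303 = -992024 - 1518303 = -2510327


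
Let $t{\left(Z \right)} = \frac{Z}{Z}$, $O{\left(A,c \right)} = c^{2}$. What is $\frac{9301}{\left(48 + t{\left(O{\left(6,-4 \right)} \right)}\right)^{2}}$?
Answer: $\frac{9301}{2401} \approx 3.8738$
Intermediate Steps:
$t{\left(Z \right)} = 1$
$\frac{9301}{\left(48 + t{\left(O{\left(6,-4 \right)} \right)}\right)^{2}} = \frac{9301}{\left(48 + 1\right)^{2}} = \frac{9301}{49^{2}} = \frac{9301}{2401}$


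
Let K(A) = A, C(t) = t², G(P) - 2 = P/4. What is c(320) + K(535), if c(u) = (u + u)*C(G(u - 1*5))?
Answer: 4173695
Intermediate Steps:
G(P) = 2 + P/4
c(u) = 2*u*(¾ + u/4)² (c(u) = (u + u)*(2 + (u - 1*5)/4)² = (2*u)*(2 + (u - 5)/4)² = (2*u)*(2 + (-5 + u)/4)² = (2*u)*(2 + (-5/4 + u/4))² = (2*u)*(¾ + u/4)² = 2*u*(¾ + u/4)²)
c(320) + K(535) = (⅛)*320*(3 + 320)² + 535 = (⅛)*320*323² + 535 = (⅛)*320*104329 + 535 = 4173160 + 535 = 4173695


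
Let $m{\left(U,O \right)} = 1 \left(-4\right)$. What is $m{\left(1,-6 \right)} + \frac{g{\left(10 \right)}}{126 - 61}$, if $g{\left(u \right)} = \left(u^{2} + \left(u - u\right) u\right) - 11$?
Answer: $- \frac{171}{65} \approx -2.6308$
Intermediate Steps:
$g{\left(u \right)} = -11 + u^{2}$ ($g{\left(u \right)} = \left(u^{2} + 0 u\right) - 11 = \left(u^{2} + 0\right) - 11 = u^{2} - 11 = -11 + u^{2}$)
$m{\left(U,O \right)} = -4$
$m{\left(1,-6 \right)} + \frac{g{\left(10 \right)}}{126 - 61} = -4 + \frac{-11 + 10^{2}}{126 - 61} = -4 + \frac{-11 + 100}{65} = -4 + 89 \cdot \frac{1}{65} = -4 + \frac{89}{65} = - \frac{171}{65}$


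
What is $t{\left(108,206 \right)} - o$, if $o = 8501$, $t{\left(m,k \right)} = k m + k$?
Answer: $13953$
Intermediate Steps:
$t{\left(m,k \right)} = k + k m$
$t{\left(108,206 \right)} - o = 206 \left(1 + 108\right) - 8501 = 206 \cdot 109 - 8501 = 22454 - 8501 = 13953$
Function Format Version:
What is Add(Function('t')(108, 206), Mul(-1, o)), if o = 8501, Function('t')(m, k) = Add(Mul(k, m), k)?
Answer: 13953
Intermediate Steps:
Function('t')(m, k) = Add(k, Mul(k, m))
Add(Function('t')(108, 206), Mul(-1, o)) = Add(Mul(206, Add(1, 108)), Mul(-1, 8501)) = Add(Mul(206, 109), -8501) = Add(22454, -8501) = 13953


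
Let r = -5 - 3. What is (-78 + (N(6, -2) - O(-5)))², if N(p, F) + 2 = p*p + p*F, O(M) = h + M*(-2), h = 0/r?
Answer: 4356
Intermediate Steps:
r = -8
h = 0 (h = 0/(-8) = 0*(-⅛) = 0)
O(M) = -2*M (O(M) = 0 + M*(-2) = 0 - 2*M = -2*M)
N(p, F) = -2 + p² + F*p (N(p, F) = -2 + (p*p + p*F) = -2 + (p² + F*p) = -2 + p² + F*p)
(-78 + (N(6, -2) - O(-5)))² = (-78 + ((-2 + 6² - 2*6) - (-2)*(-5)))² = (-78 + ((-2 + 36 - 12) - 1*10))² = (-78 + (22 - 10))² = (-78 + 12)² = (-66)² = 4356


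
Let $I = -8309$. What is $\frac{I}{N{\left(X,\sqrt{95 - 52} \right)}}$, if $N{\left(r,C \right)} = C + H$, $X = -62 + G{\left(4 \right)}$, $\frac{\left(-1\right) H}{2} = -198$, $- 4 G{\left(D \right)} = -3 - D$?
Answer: $- \frac{3290364}{156773} + \frac{8309 \sqrt{43}}{156773} \approx -20.641$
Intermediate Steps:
$G{\left(D \right)} = \frac{3}{4} + \frac{D}{4}$ ($G{\left(D \right)} = - \frac{-3 - D}{4} = \frac{3}{4} + \frac{D}{4}$)
$H = 396$ ($H = \left(-2\right) \left(-198\right) = 396$)
$X = - \frac{241}{4}$ ($X = -62 + \left(\frac{3}{4} + \frac{1}{4} \cdot 4\right) = -62 + \left(\frac{3}{4} + 1\right) = -62 + \frac{7}{4} = - \frac{241}{4} \approx -60.25$)
$N{\left(r,C \right)} = 396 + C$ ($N{\left(r,C \right)} = C + 396 = 396 + C$)
$\frac{I}{N{\left(X,\sqrt{95 - 52} \right)}} = - \frac{8309}{396 + \sqrt{95 - 52}} = - \frac{8309}{396 + \sqrt{43}}$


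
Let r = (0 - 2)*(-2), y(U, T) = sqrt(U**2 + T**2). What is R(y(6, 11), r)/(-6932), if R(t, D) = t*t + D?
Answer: -161/6932 ≈ -0.023226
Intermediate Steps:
y(U, T) = sqrt(T**2 + U**2)
r = 4 (r = -2*(-2) = 4)
R(t, D) = D + t**2 (R(t, D) = t**2 + D = D + t**2)
R(y(6, 11), r)/(-6932) = (4 + (sqrt(11**2 + 6**2))**2)/(-6932) = (4 + (sqrt(121 + 36))**2)*(-1/6932) = (4 + (sqrt(157))**2)*(-1/6932) = (4 + 157)*(-1/6932) = 161*(-1/6932) = -161/6932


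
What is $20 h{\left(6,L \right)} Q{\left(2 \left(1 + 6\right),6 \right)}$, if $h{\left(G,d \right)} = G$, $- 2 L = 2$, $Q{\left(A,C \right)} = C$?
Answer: $720$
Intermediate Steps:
$L = -1$ ($L = \left(- \frac{1}{2}\right) 2 = -1$)
$20 h{\left(6,L \right)} Q{\left(2 \left(1 + 6\right),6 \right)} = 20 \cdot 6 \cdot 6 = 120 \cdot 6 = 720$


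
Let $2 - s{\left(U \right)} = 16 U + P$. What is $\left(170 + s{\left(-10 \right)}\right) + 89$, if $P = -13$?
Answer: $434$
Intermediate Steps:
$s{\left(U \right)} = 15 - 16 U$ ($s{\left(U \right)} = 2 - \left(16 U - 13\right) = 2 - \left(-13 + 16 U\right) = 15 - 16 U$)
$\left(170 + s{\left(-10 \right)}\right) + 89 = \left(170 + \left(15 - -160\right)\right) + 89 = \left(170 + \left(15 + 160\right)\right) + 89 = \left(170 + 175\right) + 89 = 345 + 89 = 434$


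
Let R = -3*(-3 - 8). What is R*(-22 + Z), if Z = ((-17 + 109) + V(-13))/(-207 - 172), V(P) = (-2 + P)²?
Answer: -285615/379 ≈ -753.60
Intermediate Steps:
Z = -317/379 (Z = ((-17 + 109) + (-2 - 13)²)/(-207 - 172) = (92 + (-15)²)/(-379) = (92 + 225)*(-1/379) = 317*(-1/379) = -317/379 ≈ -0.83641)
R = 33 (R = -3*(-11) = 33)
R*(-22 + Z) = 33*(-22 - 317/379) = 33*(-8655/379) = -285615/379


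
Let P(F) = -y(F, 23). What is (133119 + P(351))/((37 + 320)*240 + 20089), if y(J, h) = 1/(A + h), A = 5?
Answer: 3727331/2961532 ≈ 1.2586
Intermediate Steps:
y(J, h) = 1/(5 + h)
P(F) = -1/28 (P(F) = -1/(5 + 23) = -1/28)
(133119 + P(351))/((37 + 320)*240 + 20089) = (133119 - 1/28)/((37 + 320)*240 + 20089) = 3727331/(28*(357*240 + 20089)) = 3727331/(28*(85680 + 20089)) = (3727331/28)/105769 = (3727331/28)*(1/105769) = 3727331/2961532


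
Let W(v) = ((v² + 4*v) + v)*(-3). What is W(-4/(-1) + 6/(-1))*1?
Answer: 18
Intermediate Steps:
W(v) = -15*v - 3*v² (W(v) = (v² + 5*v)*(-3) = -15*v - 3*v²)
W(-4/(-1) + 6/(-1))*1 = -3*(-4/(-1) + 6/(-1))*(5 + (-4/(-1) + 6/(-1)))*1 = -3*(-4*(-1) + 6*(-1))*(5 + (-4*(-1) + 6*(-1)))*1 = -3*(4 - 6)*(5 + (4 - 6))*1 = -3*(-2)*(5 - 2)*1 = -3*(-2)*3*1 = 18*1 = 18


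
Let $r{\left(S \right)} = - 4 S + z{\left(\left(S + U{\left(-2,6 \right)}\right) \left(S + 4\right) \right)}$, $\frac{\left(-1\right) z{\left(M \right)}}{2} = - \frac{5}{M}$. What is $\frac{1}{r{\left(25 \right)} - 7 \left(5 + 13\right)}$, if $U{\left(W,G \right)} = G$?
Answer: $- \frac{899}{203164} \approx -0.004425$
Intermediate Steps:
$z{\left(M \right)} = \frac{10}{M}$ ($z{\left(M \right)} = - 2 \left(- \frac{5}{M}\right) = \frac{10}{M}$)
$r{\left(S \right)} = - 4 S + \frac{10}{\left(4 + S\right) \left(6 + S\right)}$ ($r{\left(S \right)} = - 4 S + \frac{10}{\left(S + 6\right) \left(S + 4\right)} = - 4 S + \frac{10}{\left(6 + S\right) \left(4 + S\right)} = - 4 S + \frac{10}{\left(4 + S\right) \left(6 + S\right)}$)
$\frac{1}{r{\left(25 \right)} - 7 \left(5 + 13\right)} = \frac{1}{\frac{2 \left(5 - 50 \left(24 + 25^{2} + 10 \cdot 25\right)\right)}{24 + 25^{2} + 10 \cdot 25} - 7 \left(5 + 13\right)} = \frac{1}{\frac{2 \left(5 - 50 \left(24 + 625 + 250\right)\right)}{24 + 625 + 250} - 126} = \frac{1}{\frac{2 \left(5 - 50 \cdot 899\right)}{899} - 126} = \frac{1}{2 \cdot \frac{1}{899} \left(5 - 44950\right) - 126} = \frac{1}{2 \cdot \frac{1}{899} \left(-44945\right) - 126} = \frac{1}{- \frac{89890}{899} - 126} = \frac{1}{- \frac{203164}{899}} = - \frac{899}{203164}$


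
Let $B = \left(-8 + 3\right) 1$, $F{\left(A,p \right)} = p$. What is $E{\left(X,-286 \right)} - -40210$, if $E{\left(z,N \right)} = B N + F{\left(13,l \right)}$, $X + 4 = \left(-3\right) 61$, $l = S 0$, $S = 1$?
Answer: $41640$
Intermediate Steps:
$l = 0$ ($l = 1 \cdot 0 = 0$)
$X = -187$ ($X = -4 - 183 = -187$)
$B = -5$ ($B = \left(-5\right) 1 = -5$)
$E{\left(z,N \right)} = - 5 N$ ($E{\left(z,N \right)} = - 5 N + 0 = - 5 N$)
$E{\left(X,-286 \right)} - -40210 = \left(-5\right) \left(-286\right) - -40210 = 1430 + 40210 = 41640$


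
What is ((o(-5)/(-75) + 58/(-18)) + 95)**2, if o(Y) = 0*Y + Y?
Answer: 17081689/2025 ≈ 8435.4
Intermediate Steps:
o(Y) = Y (o(Y) = 0 + Y = Y)
((o(-5)/(-75) + 58/(-18)) + 95)**2 = ((-5/(-75) + 58/(-18)) + 95)**2 = ((-5*(-1/75) + 58*(-1/18)) + 95)**2 = ((1/15 - 29/9) + 95)**2 = (-142/45 + 95)**2 = (4133/45)**2 = 17081689/2025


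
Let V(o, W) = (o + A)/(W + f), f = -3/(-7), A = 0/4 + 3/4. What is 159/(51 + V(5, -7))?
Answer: 1272/401 ≈ 3.1721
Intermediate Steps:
A = ¾ (A = 0*(¼) + 3*(¼) = 0 + ¾ = ¾ ≈ 0.75000)
f = 3/7 (f = -3*(-⅐) = 3/7 ≈ 0.42857)
V(o, W) = (¾ + o)/(3/7 + W) (V(o, W) = (o + ¾)/(W + 3/7) = (¾ + o)/(3/7 + W))
159/(51 + V(5, -7)) = 159/(51 + 7*(3 + 4*5)/(4*(3 + 7*(-7)))) = 159/(51 + 7*(3 + 20)/(4*(3 - 49))) = 159/(51 + (7/4)*23/(-46)) = 159/(51 + (7/4)*(-1/46)*23) = 159/(51 - 7/8) = 159/(401/8) = 159*(8/401) = 1272/401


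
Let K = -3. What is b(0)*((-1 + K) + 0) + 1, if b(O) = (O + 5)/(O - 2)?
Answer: 11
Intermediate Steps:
b(O) = (5 + O)/(-2 + O)
b(0)*((-1 + K) + 0) + 1 = ((5 + 0)/(-2 + 0))*((-1 - 3) + 0) + 1 = (5/(-2))*(-4 + 0) + 1 = -1/2*5*(-4) + 1 = -5/2*(-4) + 1 = 10 + 1 = 11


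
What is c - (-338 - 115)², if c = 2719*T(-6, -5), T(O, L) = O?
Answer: -221523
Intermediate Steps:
c = -16314 (c = 2719*(-6) = -16314)
c - (-338 - 115)² = -16314 - (-338 - 115)² = -16314 - 1*(-453)² = -16314 - 1*205209 = -16314 - 205209 = -221523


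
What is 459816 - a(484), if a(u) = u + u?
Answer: 458848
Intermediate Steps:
a(u) = 2*u
459816 - a(484) = 459816 - 2*484 = 459816 - 1*968 = 459816 - 968 = 458848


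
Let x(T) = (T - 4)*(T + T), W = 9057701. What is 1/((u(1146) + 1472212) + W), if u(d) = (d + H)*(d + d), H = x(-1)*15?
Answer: 1/13500345 ≈ 7.4072e-8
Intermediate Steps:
x(T) = 2*T*(-4 + T) (x(T) = (-4 + T)*(2*T) = 2*T*(-4 + T))
H = 150 (H = (2*(-1)*(-4 - 1))*15 = (2*(-1)*(-5))*15 = 10*15 = 150)
u(d) = 2*d*(150 + d) (u(d) = (d + 150)*(d + d) = (150 + d)*(2*d) = 2*d*(150 + d))
1/((u(1146) + 1472212) + W) = 1/((2*1146*(150 + 1146) + 1472212) + 9057701) = 1/((2*1146*1296 + 1472212) + 9057701) = 1/((2970432 + 1472212) + 9057701) = 1/(4442644 + 9057701) = 1/13500345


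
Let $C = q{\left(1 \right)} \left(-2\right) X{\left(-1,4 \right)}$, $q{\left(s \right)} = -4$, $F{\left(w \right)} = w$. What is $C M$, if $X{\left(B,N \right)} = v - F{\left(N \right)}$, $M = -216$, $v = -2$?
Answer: $10368$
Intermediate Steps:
$X{\left(B,N \right)} = -2 - N$
$C = -48$ ($C = \left(-4\right) \left(-2\right) \left(-2 - 4\right) = 8 \left(-2 - 4\right) = 8 \left(-6\right) = -48$)
$C M = \left(-48\right) \left(-216\right) = 10368$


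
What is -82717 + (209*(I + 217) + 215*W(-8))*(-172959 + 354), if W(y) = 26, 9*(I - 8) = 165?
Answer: -9743059617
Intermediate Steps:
I = 79/3 (I = 8 + (⅑)*165 = 8 + 55/3 = 79/3 ≈ 26.333)
-82717 + (209*(I + 217) + 215*W(-8))*(-172959 + 354) = -82717 + (209*(79/3 + 217) + 215*26)*(-172959 + 354) = -82717 + (209*(730/3) + 5590)*(-172605) = -82717 + (152570/3 + 5590)*(-172605) = -82717 + (169340/3)*(-172605) = -82717 - 9742976900 = -9743059617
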